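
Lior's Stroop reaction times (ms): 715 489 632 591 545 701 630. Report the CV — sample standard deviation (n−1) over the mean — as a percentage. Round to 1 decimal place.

n = 7, Σ = 4303, M = 614.7143
Σ(x−M)² = 39261.429; s = √(39261.429/6) = 80.8923
CV = 80.8923 / 614.7143 = 0.13159 = 13.159%

13.2%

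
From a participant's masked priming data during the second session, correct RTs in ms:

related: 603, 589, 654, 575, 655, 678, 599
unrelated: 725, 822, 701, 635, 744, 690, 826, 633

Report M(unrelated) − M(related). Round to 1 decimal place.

M(related) = 4353/7 = 621.857
M(unrelated) = 5776/8 = 722.000
Difference = 722.000 − 621.857 = 100.143 ms

100.1 ms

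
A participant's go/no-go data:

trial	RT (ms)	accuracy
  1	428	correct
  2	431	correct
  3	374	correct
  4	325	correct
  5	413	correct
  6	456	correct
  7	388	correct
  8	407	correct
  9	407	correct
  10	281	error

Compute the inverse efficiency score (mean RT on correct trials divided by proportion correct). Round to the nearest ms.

448 ms

Correct trials (n=9): 428, 431, 374, 325, 413, 456, 388, 407, 407
Mean correct RT = 3629/9 = 403.2222 ms
Proportion correct = 9/10
IES = 403.2222 / (9/10) = 448.025 ms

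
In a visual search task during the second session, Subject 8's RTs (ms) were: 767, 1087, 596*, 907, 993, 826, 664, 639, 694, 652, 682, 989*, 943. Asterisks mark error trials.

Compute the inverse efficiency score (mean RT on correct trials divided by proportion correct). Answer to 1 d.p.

951.3 ms

Correct trials (n=11): 767, 1087, 907, 993, 826, 664, 639, 694, 652, 682, 943
Mean correct RT = 8854/11 = 804.9091 ms
Proportion correct = 11/13
IES = 804.9091 / (11/13) = 951.256 ms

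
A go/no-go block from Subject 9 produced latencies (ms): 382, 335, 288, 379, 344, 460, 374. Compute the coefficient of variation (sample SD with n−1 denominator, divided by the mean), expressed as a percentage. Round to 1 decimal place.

14.5%

n = 7, Σ = 2562, M = 366.0000
Σ(x−M)² = 16854.000; s = √(16854.000/6) = 53.0000
CV = 53.0000 / 366.0000 = 0.14481 = 14.481%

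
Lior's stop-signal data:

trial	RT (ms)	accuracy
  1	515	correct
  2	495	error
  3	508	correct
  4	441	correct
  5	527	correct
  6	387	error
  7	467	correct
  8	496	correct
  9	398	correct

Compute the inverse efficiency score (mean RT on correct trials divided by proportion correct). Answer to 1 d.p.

Correct trials (n=7): 515, 508, 441, 527, 467, 496, 398
Mean correct RT = 3352/7 = 478.8571 ms
Proportion correct = 7/9
IES = 478.8571 / (7/9) = 615.673 ms

615.7 ms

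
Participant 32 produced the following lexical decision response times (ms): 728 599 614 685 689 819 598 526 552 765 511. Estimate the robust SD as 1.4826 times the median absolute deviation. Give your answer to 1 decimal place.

Sorted: 511, 526, 552, 598, 599, 614, 685, 689, 728, 765, 819 → median = 614
|x − 614| sorted: 0, 15, 16, 62, 71, 75, 88, 103, 114, 151, 205 → MAD = 75
Robust SD ≈ 1.4826 × 75 = 111.195

111.2 ms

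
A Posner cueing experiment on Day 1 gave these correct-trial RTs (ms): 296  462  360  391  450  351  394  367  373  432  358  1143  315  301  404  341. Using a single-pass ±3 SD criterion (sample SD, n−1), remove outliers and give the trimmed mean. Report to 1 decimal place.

373.0 ms

n = 16, ΣRT = 6738, M = 421.125
Σ(x−M)² = 591315.75; s = √(591315.75/15) = 198.547
Cutoffs: 421.125 ± 3·198.547 → [-174.5, 1016.8]
Outside: 1143 → excluded.
Retained (n=15): Σ = 5595, mean = 5595/15 = 373.000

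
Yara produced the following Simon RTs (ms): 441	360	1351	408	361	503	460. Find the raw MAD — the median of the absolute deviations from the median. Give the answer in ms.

Sorted: 360, 361, 408, 441, 460, 503, 1351 → median = 441
|x − 441|: 0, 81, 910, 33, 80, 62, 19
Sorted deviations: 0, 19, 33, 62, 80, 81, 910 → MAD = 62

62 ms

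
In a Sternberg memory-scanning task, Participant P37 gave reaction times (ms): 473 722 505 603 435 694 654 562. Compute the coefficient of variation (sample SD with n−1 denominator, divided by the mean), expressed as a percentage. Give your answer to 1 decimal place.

18.1%

n = 8, Σ = 4648, M = 581.0000
Σ(x−M)² = 77580.000; s = √(77580.000/7) = 105.2751
CV = 105.2751 / 581.0000 = 0.18120 = 18.120%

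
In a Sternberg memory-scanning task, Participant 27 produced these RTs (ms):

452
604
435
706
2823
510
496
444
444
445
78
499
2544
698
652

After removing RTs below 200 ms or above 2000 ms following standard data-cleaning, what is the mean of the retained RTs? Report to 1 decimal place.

Excluded: 78, 2544, 2823
Retained (n=12): Σ = 6385
Mean = 6385/12 = 532.0833

532.1 ms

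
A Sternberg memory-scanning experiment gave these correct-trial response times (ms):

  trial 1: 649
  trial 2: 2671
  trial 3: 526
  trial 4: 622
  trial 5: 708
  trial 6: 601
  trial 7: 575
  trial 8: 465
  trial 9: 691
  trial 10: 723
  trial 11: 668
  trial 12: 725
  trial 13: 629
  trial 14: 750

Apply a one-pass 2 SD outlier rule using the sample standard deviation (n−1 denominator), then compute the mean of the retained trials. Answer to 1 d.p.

640.9 ms

n = 14, ΣRT = 11003, M = 785.929
Σ(x−M)² = 3910944.93; s = √(3910944.93/13) = 548.491
Cutoffs: 785.929 ± 2·548.491 → [-311.1, 1882.9]
Outside: 2671 → excluded.
Retained (n=13): Σ = 8332, mean = 8332/13 = 640.923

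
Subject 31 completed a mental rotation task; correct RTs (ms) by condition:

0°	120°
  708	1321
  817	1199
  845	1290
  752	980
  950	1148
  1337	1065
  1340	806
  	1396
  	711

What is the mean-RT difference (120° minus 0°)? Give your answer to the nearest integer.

M(0°) = 6749/7 = 964.143
M(120°) = 9916/9 = 1101.778
Difference = 1101.778 − 964.143 = 137.635 ms

138 ms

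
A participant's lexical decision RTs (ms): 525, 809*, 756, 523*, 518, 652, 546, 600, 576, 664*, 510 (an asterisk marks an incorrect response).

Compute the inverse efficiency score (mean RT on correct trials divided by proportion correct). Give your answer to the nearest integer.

Correct trials (n=8): 525, 756, 518, 652, 546, 600, 576, 510
Mean correct RT = 4683/8 = 585.3750 ms
Proportion correct = 8/11
IES = 585.3750 / (8/11) = 804.891 ms

805 ms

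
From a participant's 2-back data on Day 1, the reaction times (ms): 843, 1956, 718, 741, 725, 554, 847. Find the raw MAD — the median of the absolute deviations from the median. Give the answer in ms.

Sorted: 554, 718, 725, 741, 843, 847, 1956 → median = 741
|x − 741|: 102, 1215, 23, 0, 16, 187, 106
Sorted deviations: 0, 16, 23, 102, 106, 187, 1215 → MAD = 102

102 ms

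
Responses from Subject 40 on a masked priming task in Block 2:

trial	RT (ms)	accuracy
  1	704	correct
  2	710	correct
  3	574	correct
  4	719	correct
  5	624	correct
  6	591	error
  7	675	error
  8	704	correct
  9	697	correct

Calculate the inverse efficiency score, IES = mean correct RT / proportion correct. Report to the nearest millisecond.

Correct trials (n=7): 704, 710, 574, 719, 624, 704, 697
Mean correct RT = 4732/7 = 676.0000 ms
Proportion correct = 7/9
IES = 676.0000 / (7/9) = 869.143 ms

869 ms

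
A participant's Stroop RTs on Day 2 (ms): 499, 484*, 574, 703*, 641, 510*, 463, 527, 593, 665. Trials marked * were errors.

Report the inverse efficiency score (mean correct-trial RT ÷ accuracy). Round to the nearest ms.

Correct trials (n=7): 499, 574, 641, 463, 527, 593, 665
Mean correct RT = 3962/7 = 566.0000 ms
Proportion correct = 7/10
IES = 566.0000 / (7/10) = 808.571 ms

809 ms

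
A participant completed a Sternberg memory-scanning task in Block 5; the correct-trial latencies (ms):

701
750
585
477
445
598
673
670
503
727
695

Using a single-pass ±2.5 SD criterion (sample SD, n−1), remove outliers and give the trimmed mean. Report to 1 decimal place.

n = 11, ΣRT = 6824, M = 620.364
Σ(x−M)² = 112314.55; s = √(112314.55/10) = 105.979
Cutoffs: 620.364 ± 2.5·105.979 → [355.4, 885.3]
No RTs fall outside the cutoffs; all 11 retained. Mean = 6824/11 = 620.364

620.4 ms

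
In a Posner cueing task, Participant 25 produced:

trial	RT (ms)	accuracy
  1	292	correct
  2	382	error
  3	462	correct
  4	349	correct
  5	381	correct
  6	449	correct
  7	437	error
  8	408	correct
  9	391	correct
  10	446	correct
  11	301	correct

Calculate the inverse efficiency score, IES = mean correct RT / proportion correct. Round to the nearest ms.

472 ms

Correct trials (n=9): 292, 462, 349, 381, 449, 408, 391, 446, 301
Mean correct RT = 3479/9 = 386.5556 ms
Proportion correct = 9/11
IES = 386.5556 / (9/11) = 472.457 ms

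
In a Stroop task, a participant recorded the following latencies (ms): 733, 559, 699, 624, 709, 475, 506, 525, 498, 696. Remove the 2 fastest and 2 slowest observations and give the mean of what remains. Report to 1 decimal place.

601.5 ms

Sorted: 475, 498, 506, 525, 559, 624, 696, 699, 709, 733
Drop lowest 2 (475, 498) and highest 2 (709, 733)
Remaining (n=6): Σ = 3609, mean = 3609/6 = 601.500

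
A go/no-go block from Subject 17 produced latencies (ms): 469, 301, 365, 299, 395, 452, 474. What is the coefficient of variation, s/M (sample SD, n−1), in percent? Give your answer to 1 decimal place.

n = 7, Σ = 2755, M = 393.5714
Σ(x−M)² = 33903.714; s = √(33903.714/6) = 75.1706
CV = 75.1706 / 393.5714 = 0.19100 = 19.100%

19.1%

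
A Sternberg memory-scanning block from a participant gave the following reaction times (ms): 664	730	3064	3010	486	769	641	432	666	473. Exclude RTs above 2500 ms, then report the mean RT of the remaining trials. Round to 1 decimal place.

Excluded: 3010, 3064
Retained (n=8): Σ = 4861
Mean = 4861/8 = 607.6250

607.6 ms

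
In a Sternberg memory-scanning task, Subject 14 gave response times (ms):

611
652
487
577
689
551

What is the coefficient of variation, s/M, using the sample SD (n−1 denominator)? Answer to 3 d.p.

0.122

n = 6, Σ = 3567, M = 594.5000
Σ(x−M)² = 26263.500; s = √(26263.500/5) = 72.4755
CV = 72.4755 / 594.5000 = 0.12191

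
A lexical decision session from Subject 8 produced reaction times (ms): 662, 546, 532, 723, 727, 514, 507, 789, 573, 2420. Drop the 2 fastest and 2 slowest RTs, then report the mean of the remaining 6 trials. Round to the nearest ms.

627 ms

Sorted: 507, 514, 532, 546, 573, 662, 723, 727, 789, 2420
Drop lowest 2 (507, 514) and highest 2 (789, 2420)
Remaining (n=6): Σ = 3763, mean = 3763/6 = 627.167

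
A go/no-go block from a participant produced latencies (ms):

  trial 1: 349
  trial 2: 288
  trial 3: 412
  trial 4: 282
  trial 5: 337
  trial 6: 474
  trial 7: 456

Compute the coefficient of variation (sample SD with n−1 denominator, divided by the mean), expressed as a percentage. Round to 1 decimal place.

20.9%

n = 7, Σ = 2598, M = 371.1429
Σ(x−M)² = 35964.857; s = √(35964.857/6) = 77.4218
CV = 77.4218 / 371.1429 = 0.20860 = 20.860%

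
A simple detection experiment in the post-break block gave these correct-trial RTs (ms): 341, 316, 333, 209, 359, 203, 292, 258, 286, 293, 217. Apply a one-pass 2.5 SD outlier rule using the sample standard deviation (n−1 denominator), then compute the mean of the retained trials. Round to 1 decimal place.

282.5 ms

n = 11, ΣRT = 3107, M = 282.455
Σ(x−M)² = 29772.73; s = √(29772.73/10) = 54.564
Cutoffs: 282.455 ± 2.5·54.564 → [146.0, 418.9]
No RTs fall outside the cutoffs; all 11 retained. Mean = 3107/11 = 282.455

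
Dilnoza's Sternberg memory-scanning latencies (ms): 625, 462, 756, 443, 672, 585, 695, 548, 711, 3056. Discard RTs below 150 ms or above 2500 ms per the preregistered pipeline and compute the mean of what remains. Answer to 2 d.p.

610.78 ms

Excluded: 3056
Retained (n=9): Σ = 5497
Mean = 5497/9 = 610.7778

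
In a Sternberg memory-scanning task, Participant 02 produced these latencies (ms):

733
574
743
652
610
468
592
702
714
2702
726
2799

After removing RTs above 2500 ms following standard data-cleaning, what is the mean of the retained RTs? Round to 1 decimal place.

Excluded: 2702, 2799
Retained (n=10): Σ = 6514
Mean = 6514/10 = 651.4000

651.4 ms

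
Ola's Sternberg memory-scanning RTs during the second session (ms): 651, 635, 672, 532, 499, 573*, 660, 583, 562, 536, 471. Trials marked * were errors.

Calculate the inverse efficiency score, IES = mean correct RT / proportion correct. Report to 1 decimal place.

Correct trials (n=10): 651, 635, 672, 532, 499, 660, 583, 562, 536, 471
Mean correct RT = 5801/10 = 580.1000 ms
Proportion correct = 10/11
IES = 580.1000 / (10/11) = 638.110 ms

638.1 ms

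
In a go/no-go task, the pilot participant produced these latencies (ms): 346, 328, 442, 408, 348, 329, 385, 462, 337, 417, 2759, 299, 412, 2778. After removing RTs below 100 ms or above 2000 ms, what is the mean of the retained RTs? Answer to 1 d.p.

376.1 ms

Excluded: 2759, 2778
Retained (n=12): Σ = 4513
Mean = 4513/12 = 376.0833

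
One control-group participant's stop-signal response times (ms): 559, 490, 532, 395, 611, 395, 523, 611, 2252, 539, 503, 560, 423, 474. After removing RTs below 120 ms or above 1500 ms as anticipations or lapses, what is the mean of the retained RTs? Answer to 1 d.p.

Excluded: 2252
Retained (n=13): Σ = 6615
Mean = 6615/13 = 508.8462

508.8 ms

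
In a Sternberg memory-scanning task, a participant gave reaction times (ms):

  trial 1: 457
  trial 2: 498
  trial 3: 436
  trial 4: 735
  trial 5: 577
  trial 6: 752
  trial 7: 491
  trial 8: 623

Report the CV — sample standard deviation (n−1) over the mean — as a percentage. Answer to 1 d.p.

n = 8, Σ = 4569, M = 571.1250
Σ(x−M)² = 105346.875; s = √(105346.875/7) = 122.6766
CV = 122.6766 / 571.1250 = 0.21480 = 21.480%

21.5%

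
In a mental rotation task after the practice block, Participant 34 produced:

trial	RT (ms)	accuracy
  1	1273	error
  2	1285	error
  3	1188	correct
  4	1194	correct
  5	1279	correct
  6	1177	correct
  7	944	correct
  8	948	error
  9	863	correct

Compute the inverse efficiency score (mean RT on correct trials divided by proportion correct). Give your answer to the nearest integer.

1661 ms

Correct trials (n=6): 1188, 1194, 1279, 1177, 944, 863
Mean correct RT = 6645/6 = 1107.5000 ms
Proportion correct = 6/9
IES = 1107.5000 / (6/9) = 1661.250 ms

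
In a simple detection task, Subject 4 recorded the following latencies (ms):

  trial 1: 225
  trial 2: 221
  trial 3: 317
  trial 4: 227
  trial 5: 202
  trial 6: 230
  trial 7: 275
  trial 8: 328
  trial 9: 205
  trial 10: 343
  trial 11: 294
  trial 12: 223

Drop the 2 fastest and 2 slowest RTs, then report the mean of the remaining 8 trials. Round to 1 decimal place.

251.5 ms

Sorted: 202, 205, 221, 223, 225, 227, 230, 275, 294, 317, 328, 343
Drop lowest 2 (202, 205) and highest 2 (328, 343)
Remaining (n=8): Σ = 2012, mean = 2012/8 = 251.500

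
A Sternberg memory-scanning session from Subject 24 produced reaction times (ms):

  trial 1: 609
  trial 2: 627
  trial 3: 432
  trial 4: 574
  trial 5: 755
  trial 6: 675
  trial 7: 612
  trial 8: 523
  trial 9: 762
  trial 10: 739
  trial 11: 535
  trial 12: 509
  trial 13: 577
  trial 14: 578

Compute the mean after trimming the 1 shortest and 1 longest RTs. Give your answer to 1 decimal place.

Sorted: 432, 509, 523, 535, 574, 577, 578, 609, 612, 627, 675, 739, 755, 762
Drop lowest 1 (432) and highest 1 (762)
Remaining (n=12): Σ = 7313, mean = 7313/12 = 609.417

609.4 ms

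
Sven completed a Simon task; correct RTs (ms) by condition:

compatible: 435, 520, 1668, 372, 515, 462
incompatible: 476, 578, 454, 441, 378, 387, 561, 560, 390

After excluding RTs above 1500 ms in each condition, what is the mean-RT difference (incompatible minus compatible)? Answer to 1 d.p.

8.6 ms

compatible: exclude 1668
M(compatible) = 2304/5 = 460.800
M(incompatible) = 4225/9 = 469.444
Difference = 469.444 − 460.800 = 8.644 ms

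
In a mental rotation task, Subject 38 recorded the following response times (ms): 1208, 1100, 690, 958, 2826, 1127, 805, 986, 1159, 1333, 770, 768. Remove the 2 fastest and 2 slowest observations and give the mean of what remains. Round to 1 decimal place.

1014.1 ms

Sorted: 690, 768, 770, 805, 958, 986, 1100, 1127, 1159, 1208, 1333, 2826
Drop lowest 2 (690, 768) and highest 2 (1333, 2826)
Remaining (n=8): Σ = 8113, mean = 8113/8 = 1014.125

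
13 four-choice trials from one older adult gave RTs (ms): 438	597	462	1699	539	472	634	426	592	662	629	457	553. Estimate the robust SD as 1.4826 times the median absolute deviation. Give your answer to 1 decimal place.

120.1 ms

Sorted: 426, 438, 457, 462, 472, 539, 553, 592, 597, 629, 634, 662, 1699 → median = 553
|x − 553| sorted: 0, 14, 39, 44, 76, 81, 81, 91, 96, 109, 115, 127, 1146 → MAD = 81
Robust SD ≈ 1.4826 × 81 = 120.091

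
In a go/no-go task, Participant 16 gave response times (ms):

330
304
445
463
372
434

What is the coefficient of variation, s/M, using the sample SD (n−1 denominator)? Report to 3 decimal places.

n = 6, Σ = 2348, M = 391.3333
Σ(x−M)² = 21599.333; s = √(21599.333/5) = 65.7257
CV = 65.7257 / 391.3333 = 0.16795

0.168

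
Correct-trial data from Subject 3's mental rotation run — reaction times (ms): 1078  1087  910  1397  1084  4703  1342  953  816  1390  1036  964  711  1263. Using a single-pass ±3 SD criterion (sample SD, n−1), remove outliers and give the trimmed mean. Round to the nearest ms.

1079 ms

n = 14, ΣRT = 18734, M = 1338.143
Σ(x−M)² = 12758269.71; s = √(12758269.71/13) = 990.659
Cutoffs: 1338.143 ± 3·990.659 → [-1633.8, 4310.1]
Outside: 4703 → excluded.
Retained (n=13): Σ = 14031, mean = 14031/13 = 1079.308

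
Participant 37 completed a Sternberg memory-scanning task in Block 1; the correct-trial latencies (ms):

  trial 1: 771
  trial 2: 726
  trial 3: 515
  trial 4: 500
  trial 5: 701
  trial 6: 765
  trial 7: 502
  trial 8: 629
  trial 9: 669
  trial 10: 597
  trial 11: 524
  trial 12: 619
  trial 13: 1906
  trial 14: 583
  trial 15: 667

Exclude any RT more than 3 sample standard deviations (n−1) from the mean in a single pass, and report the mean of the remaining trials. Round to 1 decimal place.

626.3 ms

n = 15, ΣRT = 10674, M = 711.600
Σ(x−M)² = 1644715.60; s = √(1644715.60/14) = 342.753
Cutoffs: 711.600 ± 3·342.753 → [-316.7, 1739.9]
Outside: 1906 → excluded.
Retained (n=14): Σ = 8768, mean = 8768/14 = 626.286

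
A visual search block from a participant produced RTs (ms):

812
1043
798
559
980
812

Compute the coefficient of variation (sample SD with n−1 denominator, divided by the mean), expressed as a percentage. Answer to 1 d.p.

20.3%

n = 6, Σ = 5004, M = 834.0000
Σ(x−M)² = 142886.000; s = √(142886.000/5) = 169.0479
CV = 169.0479 / 834.0000 = 0.20270 = 20.270%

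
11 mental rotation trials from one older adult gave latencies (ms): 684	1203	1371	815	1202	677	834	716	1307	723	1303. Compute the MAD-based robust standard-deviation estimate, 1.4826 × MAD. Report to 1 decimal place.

Sorted: 677, 684, 716, 723, 815, 834, 1202, 1203, 1303, 1307, 1371 → median = 834
|x − 834| sorted: 0, 19, 111, 118, 150, 157, 368, 369, 469, 473, 537 → MAD = 157
Robust SD ≈ 1.4826 × 157 = 232.768

232.8 ms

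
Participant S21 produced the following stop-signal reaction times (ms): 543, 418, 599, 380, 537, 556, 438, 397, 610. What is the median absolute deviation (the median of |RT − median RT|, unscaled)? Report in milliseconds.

73 ms

Sorted: 380, 397, 418, 438, 537, 543, 556, 599, 610 → median = 537
|x − 537|: 6, 119, 62, 157, 0, 19, 99, 140, 73
Sorted deviations: 0, 6, 19, 62, 73, 99, 119, 140, 157 → MAD = 73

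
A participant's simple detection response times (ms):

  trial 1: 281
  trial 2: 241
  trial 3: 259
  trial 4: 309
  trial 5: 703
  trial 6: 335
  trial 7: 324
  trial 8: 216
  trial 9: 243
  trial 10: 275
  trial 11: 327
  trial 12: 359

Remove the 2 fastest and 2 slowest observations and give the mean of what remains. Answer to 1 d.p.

Sorted: 216, 241, 243, 259, 275, 281, 309, 324, 327, 335, 359, 703
Drop lowest 2 (216, 241) and highest 2 (359, 703)
Remaining (n=8): Σ = 2353, mean = 2353/8 = 294.125

294.1 ms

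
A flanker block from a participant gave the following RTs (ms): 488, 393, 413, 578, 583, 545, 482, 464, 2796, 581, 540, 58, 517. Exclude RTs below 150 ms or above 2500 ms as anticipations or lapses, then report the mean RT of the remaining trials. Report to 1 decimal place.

Excluded: 58, 2796
Retained (n=11): Σ = 5584
Mean = 5584/11 = 507.6364

507.6 ms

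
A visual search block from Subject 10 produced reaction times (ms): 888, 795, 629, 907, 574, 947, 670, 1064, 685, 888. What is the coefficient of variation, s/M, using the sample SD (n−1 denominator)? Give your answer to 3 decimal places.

0.198

n = 10, Σ = 8047, M = 804.7000
Σ(x−M)² = 228488.100; s = √(228488.100/9) = 159.3348
CV = 159.3348 / 804.7000 = 0.19801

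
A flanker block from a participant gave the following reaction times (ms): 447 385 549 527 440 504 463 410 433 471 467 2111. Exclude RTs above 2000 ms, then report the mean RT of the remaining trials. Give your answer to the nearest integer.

Excluded: 2111
Retained (n=11): Σ = 5096
Mean = 5096/11 = 463.2727

463 ms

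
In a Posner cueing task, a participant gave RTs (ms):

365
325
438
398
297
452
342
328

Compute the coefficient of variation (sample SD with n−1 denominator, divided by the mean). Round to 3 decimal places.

n = 8, Σ = 2945, M = 368.1250
Σ(x−M)² = 22030.875; s = √(22030.875/7) = 56.1005
CV = 56.1005 / 368.1250 = 0.15240

0.152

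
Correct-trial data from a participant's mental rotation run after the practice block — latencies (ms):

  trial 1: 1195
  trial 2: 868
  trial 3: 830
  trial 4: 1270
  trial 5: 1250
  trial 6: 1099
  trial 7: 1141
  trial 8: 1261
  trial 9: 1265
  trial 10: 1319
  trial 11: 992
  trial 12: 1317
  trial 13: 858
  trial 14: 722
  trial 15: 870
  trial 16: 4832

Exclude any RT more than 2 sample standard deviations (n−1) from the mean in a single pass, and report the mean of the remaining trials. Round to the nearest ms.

1084 ms

n = 16, ΣRT = 21089, M = 1318.062
Σ(x−M)² = 13770042.94; s = √(13770042.94/15) = 958.125
Cutoffs: 1318.062 ± 2·958.125 → [-598.2, 3234.3]
Outside: 4832 → excluded.
Retained (n=15): Σ = 16257, mean = 16257/15 = 1083.800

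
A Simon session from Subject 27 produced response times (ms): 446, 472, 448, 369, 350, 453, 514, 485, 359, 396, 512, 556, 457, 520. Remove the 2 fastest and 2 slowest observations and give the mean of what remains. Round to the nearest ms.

Sorted: 350, 359, 369, 396, 446, 448, 453, 457, 472, 485, 512, 514, 520, 556
Drop lowest 2 (350, 359) and highest 2 (520, 556)
Remaining (n=10): Σ = 4552, mean = 4552/10 = 455.200

455 ms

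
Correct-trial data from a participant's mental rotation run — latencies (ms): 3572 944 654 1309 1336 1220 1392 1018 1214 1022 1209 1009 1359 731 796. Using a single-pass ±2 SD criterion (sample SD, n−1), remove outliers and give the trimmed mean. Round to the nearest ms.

n = 15, ΣRT = 18785, M = 1252.333
Σ(x−M)² = 6526619.33; s = √(6526619.33/14) = 682.779
Cutoffs: 1252.333 ± 2·682.779 → [-113.2, 2617.9]
Outside: 3572 → excluded.
Retained (n=14): Σ = 15213, mean = 15213/14 = 1086.643

1087 ms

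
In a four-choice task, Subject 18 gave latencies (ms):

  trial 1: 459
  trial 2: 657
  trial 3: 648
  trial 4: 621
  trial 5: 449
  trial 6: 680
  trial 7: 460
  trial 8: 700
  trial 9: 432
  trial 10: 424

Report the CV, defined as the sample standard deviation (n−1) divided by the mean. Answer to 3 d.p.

n = 10, Σ = 5530, M = 553.0000
Σ(x−M)² = 121786.000; s = √(121786.000/9) = 116.3262
CV = 116.3262 / 553.0000 = 0.21035

0.210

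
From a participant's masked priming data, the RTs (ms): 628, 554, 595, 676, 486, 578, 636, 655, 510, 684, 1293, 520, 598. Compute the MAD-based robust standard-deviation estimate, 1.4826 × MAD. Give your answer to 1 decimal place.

Sorted: 486, 510, 520, 554, 578, 595, 598, 628, 636, 655, 676, 684, 1293 → median = 598
|x − 598| sorted: 0, 3, 20, 30, 38, 44, 57, 78, 78, 86, 88, 112, 695 → MAD = 57
Robust SD ≈ 1.4826 × 57 = 84.508

84.5 ms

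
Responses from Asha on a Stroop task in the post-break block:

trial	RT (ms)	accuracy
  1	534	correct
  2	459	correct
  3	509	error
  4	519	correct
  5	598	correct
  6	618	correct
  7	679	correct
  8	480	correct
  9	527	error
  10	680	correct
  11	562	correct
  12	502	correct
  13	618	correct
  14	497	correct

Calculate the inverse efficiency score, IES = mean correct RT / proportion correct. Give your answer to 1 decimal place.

655.9 ms

Correct trials (n=12): 534, 459, 519, 598, 618, 679, 480, 680, 562, 502, 618, 497
Mean correct RT = 6746/12 = 562.1667 ms
Proportion correct = 12/14
IES = 562.1667 / (12/14) = 655.861 ms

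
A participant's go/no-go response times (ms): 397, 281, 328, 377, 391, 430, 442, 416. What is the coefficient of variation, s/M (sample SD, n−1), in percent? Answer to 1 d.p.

14.1%

n = 8, Σ = 3062, M = 382.7500
Σ(x−M)² = 20503.500; s = √(20503.500/7) = 54.1209
CV = 54.1209 / 382.7500 = 0.14140 = 14.140%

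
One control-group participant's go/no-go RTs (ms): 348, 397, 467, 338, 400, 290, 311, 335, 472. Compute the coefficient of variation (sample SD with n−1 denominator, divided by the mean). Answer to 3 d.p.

0.175

n = 9, Σ = 3358, M = 373.1111
Σ(x−M)² = 33968.889; s = √(33968.889/8) = 65.1622
CV = 65.1622 / 373.1111 = 0.17465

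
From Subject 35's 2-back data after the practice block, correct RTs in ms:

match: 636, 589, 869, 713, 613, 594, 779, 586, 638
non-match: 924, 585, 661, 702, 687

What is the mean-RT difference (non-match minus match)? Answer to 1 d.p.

M(match) = 6017/9 = 668.556
M(non-match) = 3559/5 = 711.800
Difference = 711.800 − 668.556 = 43.244 ms

43.2 ms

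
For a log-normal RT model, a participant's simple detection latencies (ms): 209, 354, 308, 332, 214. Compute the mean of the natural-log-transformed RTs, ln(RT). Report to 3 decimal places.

ln(RT): 5.3423, 5.8693, 5.7301, 5.8051, 5.3660
Σ ln(RT) = 28.1128
Mean = 28.1128/5 = 5.62257

5.623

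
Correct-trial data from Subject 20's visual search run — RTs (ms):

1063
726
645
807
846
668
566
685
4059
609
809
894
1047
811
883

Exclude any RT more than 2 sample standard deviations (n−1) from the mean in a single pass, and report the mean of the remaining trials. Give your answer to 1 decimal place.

789.9 ms

n = 15, ΣRT = 15118, M = 1007.867
Σ(x−M)² = 10272609.73; s = √(10272609.73/14) = 856.597
Cutoffs: 1007.867 ± 2·856.597 → [-705.3, 2721.1]
Outside: 4059 → excluded.
Retained (n=14): Σ = 11059, mean = 11059/14 = 789.929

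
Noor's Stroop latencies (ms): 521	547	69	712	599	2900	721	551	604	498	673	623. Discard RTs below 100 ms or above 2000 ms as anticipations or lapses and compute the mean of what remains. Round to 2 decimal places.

604.90 ms

Excluded: 69, 2900
Retained (n=10): Σ = 6049
Mean = 6049/10 = 604.9000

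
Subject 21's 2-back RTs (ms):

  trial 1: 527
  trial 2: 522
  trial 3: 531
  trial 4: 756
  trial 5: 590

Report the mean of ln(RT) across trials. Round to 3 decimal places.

6.362

ln(RT): 6.2672, 6.2577, 6.2748, 6.6280, 6.3801
Σ ln(RT) = 31.8078
Mean = 31.8078/5 = 6.36156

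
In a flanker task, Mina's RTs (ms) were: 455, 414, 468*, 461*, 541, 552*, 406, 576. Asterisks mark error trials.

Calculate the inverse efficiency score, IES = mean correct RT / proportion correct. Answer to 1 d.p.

Correct trials (n=5): 455, 414, 541, 406, 576
Mean correct RT = 2392/5 = 478.4000 ms
Proportion correct = 5/8
IES = 478.4000 / (5/8) = 765.440 ms

765.4 ms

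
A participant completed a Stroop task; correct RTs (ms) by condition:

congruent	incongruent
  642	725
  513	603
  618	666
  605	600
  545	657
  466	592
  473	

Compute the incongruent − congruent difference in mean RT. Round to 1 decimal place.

88.8 ms

M(congruent) = 3862/7 = 551.714
M(incongruent) = 3843/6 = 640.500
Difference = 640.500 − 551.714 = 88.786 ms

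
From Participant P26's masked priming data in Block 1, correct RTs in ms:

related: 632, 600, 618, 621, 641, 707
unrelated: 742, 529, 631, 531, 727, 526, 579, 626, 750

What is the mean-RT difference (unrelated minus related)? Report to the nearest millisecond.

M(related) = 3819/6 = 636.500
M(unrelated) = 5641/9 = 626.778
Difference = 626.778 − 636.500 = -9.722 ms

-10 ms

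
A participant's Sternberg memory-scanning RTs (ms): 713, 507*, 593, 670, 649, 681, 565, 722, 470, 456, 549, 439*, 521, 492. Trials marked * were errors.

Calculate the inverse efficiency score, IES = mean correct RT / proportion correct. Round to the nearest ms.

688 ms

Correct trials (n=12): 713, 593, 670, 649, 681, 565, 722, 470, 456, 549, 521, 492
Mean correct RT = 7081/12 = 590.0833 ms
Proportion correct = 12/14
IES = 590.0833 / (12/14) = 688.431 ms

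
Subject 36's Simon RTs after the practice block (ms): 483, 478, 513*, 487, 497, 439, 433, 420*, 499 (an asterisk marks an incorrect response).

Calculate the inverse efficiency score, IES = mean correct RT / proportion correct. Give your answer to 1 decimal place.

609.1 ms

Correct trials (n=7): 483, 478, 487, 497, 439, 433, 499
Mean correct RT = 3316/7 = 473.7143 ms
Proportion correct = 7/9
IES = 473.7143 / (7/9) = 609.061 ms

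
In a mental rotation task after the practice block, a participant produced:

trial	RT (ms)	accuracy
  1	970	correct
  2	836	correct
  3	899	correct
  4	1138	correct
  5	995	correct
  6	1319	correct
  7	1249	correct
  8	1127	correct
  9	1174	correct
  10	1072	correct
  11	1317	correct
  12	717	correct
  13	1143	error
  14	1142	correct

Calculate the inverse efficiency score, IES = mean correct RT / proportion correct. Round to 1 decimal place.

1156.0 ms

Correct trials (n=13): 970, 836, 899, 1138, 995, 1319, 1249, 1127, 1174, 1072, 1317, 717, 1142
Mean correct RT = 13955/13 = 1073.4615 ms
Proportion correct = 13/14
IES = 1073.4615 / (13/14) = 1156.036 ms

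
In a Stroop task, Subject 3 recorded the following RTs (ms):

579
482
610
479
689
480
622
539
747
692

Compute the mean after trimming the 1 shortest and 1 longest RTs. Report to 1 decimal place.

Sorted: 479, 480, 482, 539, 579, 610, 622, 689, 692, 747
Drop lowest 1 (479) and highest 1 (747)
Remaining (n=8): Σ = 4693, mean = 4693/8 = 586.625

586.6 ms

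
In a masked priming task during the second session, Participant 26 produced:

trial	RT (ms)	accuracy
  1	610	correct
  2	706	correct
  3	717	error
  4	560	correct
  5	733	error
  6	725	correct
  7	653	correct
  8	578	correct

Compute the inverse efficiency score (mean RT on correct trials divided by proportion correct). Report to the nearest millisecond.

852 ms

Correct trials (n=6): 610, 706, 560, 725, 653, 578
Mean correct RT = 3832/6 = 638.6667 ms
Proportion correct = 6/8
IES = 638.6667 / (6/8) = 851.556 ms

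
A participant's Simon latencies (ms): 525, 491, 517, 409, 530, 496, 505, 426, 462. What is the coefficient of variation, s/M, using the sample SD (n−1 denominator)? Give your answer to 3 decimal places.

n = 9, Σ = 4361, M = 484.5556
Σ(x−M)² = 14990.222; s = √(14990.222/8) = 43.2872
CV = 43.2872 / 484.5556 = 0.08933

0.089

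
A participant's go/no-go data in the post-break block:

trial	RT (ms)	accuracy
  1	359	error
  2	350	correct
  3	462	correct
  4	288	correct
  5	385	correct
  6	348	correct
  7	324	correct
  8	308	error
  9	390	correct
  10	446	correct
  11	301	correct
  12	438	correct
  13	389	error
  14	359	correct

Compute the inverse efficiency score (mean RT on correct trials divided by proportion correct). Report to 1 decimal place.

473.3 ms

Correct trials (n=11): 350, 462, 288, 385, 348, 324, 390, 446, 301, 438, 359
Mean correct RT = 4091/11 = 371.9091 ms
Proportion correct = 11/14
IES = 371.9091 / (11/14) = 473.339 ms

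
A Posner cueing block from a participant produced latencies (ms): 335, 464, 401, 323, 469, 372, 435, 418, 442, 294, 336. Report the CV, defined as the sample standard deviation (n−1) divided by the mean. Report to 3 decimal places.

n = 11, Σ = 4289, M = 389.9091
Σ(x−M)² = 37320.909; s = √(37320.909/10) = 61.0908
CV = 61.0908 / 389.9091 = 0.15668

0.157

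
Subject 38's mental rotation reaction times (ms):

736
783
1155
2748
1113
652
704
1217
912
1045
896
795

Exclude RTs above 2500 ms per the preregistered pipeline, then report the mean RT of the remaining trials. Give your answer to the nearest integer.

Excluded: 2748
Retained (n=11): Σ = 10008
Mean = 10008/11 = 909.8182

910 ms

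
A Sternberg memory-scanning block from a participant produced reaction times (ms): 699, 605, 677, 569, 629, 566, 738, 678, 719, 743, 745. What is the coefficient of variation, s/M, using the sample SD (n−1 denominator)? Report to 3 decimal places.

n = 11, Σ = 7368, M = 669.8182
Σ(x−M)² = 45855.636; s = √(45855.636/10) = 67.7168
CV = 67.7168 / 669.8182 = 0.10110

0.101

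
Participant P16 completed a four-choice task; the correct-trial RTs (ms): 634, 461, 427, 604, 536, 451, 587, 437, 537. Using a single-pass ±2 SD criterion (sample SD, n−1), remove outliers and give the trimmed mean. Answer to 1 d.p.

519.3 ms

n = 9, ΣRT = 4674, M = 519.333
Σ(x−M)² = 48862.00; s = √(48862.00/8) = 78.152
Cutoffs: 519.333 ± 2·78.152 → [363.0, 675.6]
No RTs fall outside the cutoffs; all 9 retained. Mean = 4674/9 = 519.333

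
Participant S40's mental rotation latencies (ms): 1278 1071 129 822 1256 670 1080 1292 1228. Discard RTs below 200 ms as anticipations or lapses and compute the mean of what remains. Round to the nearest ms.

1087 ms

Excluded: 129
Retained (n=8): Σ = 8697
Mean = 8697/8 = 1087.1250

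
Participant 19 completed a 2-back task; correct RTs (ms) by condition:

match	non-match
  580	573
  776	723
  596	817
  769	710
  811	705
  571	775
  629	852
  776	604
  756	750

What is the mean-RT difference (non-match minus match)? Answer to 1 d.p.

27.2 ms

M(match) = 6264/9 = 696.000
M(non-match) = 6509/9 = 723.222
Difference = 723.222 − 696.000 = 27.222 ms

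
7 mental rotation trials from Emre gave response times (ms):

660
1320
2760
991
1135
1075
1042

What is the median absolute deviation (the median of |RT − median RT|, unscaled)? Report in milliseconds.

84 ms

Sorted: 660, 991, 1042, 1075, 1135, 1320, 2760 → median = 1075
|x − 1075|: 415, 245, 1685, 84, 60, 0, 33
Sorted deviations: 0, 33, 60, 84, 245, 415, 1685 → MAD = 84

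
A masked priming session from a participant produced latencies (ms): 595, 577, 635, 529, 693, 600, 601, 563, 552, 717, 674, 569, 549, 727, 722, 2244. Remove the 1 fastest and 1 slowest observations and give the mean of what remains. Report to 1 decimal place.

Sorted: 529, 549, 552, 563, 569, 577, 595, 600, 601, 635, 674, 693, 717, 722, 727, 2244
Drop lowest 1 (529) and highest 1 (2244)
Remaining (n=14): Σ = 8774, mean = 8774/14 = 626.714

626.7 ms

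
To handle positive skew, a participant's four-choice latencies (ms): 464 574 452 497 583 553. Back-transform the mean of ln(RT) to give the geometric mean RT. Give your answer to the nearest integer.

ln(RT): 6.1399, 6.3526, 6.1137, 6.2086, 6.3682, 6.3154
Mean ln(RT) = 37.4983/6 = 6.24972
Geometric mean = exp(6.24972) = 517.87 ms

518 ms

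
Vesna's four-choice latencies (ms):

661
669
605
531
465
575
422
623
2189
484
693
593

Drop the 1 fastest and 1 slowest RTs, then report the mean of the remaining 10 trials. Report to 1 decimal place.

589.9 ms

Sorted: 422, 465, 484, 531, 575, 593, 605, 623, 661, 669, 693, 2189
Drop lowest 1 (422) and highest 1 (2189)
Remaining (n=10): Σ = 5899, mean = 5899/10 = 589.900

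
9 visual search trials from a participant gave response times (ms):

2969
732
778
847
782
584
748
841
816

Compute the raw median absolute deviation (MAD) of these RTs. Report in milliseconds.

Sorted: 584, 732, 748, 778, 782, 816, 841, 847, 2969 → median = 782
|x − 782|: 2187, 50, 4, 65, 0, 198, 34, 59, 34
Sorted deviations: 0, 4, 34, 34, 50, 59, 65, 198, 2187 → MAD = 50

50 ms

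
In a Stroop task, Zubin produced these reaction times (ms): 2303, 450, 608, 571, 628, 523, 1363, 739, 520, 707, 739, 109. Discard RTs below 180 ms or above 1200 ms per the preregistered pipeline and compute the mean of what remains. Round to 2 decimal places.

Excluded: 109, 1363, 2303
Retained (n=9): Σ = 5485
Mean = 5485/9 = 609.4444

609.44 ms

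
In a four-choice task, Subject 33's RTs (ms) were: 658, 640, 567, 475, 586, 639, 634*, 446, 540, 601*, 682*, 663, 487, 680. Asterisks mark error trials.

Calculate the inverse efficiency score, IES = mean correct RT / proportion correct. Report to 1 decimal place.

738.3 ms

Correct trials (n=11): 658, 640, 567, 475, 586, 639, 446, 540, 663, 487, 680
Mean correct RT = 6381/11 = 580.0909 ms
Proportion correct = 11/14
IES = 580.0909 / (11/14) = 738.298 ms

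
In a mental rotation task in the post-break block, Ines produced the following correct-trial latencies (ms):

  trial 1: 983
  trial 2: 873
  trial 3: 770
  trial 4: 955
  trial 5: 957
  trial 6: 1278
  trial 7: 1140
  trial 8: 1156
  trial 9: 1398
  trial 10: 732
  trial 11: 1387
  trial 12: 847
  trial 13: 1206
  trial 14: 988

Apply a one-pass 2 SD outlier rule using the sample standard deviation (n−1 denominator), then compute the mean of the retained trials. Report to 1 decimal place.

1047.9 ms

n = 14, ΣRT = 14670, M = 1047.857
Σ(x−M)² = 608333.71; s = √(608333.71/13) = 216.321
Cutoffs: 1047.857 ± 2·216.321 → [615.2, 1480.5]
No RTs fall outside the cutoffs; all 14 retained. Mean = 14670/14 = 1047.857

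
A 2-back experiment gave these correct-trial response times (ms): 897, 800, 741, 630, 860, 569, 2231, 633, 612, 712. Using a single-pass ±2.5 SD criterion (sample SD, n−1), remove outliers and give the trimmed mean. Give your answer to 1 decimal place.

n = 10, ΣRT = 8685, M = 868.500
Σ(x−M)² = 2170566.50; s = √(2170566.50/9) = 491.095
Cutoffs: 868.500 ± 2.5·491.095 → [-359.2, 2096.2]
Outside: 2231 → excluded.
Retained (n=9): Σ = 6454, mean = 6454/9 = 717.111

717.1 ms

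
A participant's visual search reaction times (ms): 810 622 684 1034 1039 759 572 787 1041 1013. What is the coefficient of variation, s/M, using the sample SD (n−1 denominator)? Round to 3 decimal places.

n = 10, Σ = 8361, M = 836.1000
Σ(x−M)² = 301368.900; s = √(301368.900/9) = 182.9903
CV = 182.9903 / 836.1000 = 0.21886

0.219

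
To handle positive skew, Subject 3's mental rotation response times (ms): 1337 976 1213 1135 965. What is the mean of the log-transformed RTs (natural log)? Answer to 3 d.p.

7.018

ln(RT): 7.1982, 6.8835, 7.1009, 7.0344, 6.8721
Σ ln(RT) = 35.0890
Mean = 35.0890/5 = 7.01780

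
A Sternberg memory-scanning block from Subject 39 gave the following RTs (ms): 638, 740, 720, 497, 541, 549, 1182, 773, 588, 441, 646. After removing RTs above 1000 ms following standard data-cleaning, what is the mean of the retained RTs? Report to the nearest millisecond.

613 ms

Excluded: 1182
Retained (n=10): Σ = 6133
Mean = 6133/10 = 613.3000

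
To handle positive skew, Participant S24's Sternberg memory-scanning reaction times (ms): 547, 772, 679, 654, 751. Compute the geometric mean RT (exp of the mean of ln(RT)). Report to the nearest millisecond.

676 ms

ln(RT): 6.3044, 6.6490, 6.5206, 6.4831, 6.6214
Mean ln(RT) = 32.5786/5 = 6.51571
Geometric mean = exp(6.51571) = 675.68 ms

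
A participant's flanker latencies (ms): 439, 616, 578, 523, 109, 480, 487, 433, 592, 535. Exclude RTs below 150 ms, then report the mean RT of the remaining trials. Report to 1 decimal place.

520.3 ms

Excluded: 109
Retained (n=9): Σ = 4683
Mean = 4683/9 = 520.3333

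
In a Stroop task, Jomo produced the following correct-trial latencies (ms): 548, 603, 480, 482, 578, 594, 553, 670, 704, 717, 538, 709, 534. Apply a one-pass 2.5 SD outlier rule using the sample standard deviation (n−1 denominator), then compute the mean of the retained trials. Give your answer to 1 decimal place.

593.1 ms

n = 13, ΣRT = 7710, M = 593.077
Σ(x−M)² = 82628.92; s = √(82628.92/12) = 82.980
Cutoffs: 593.077 ± 2.5·82.980 → [385.6, 800.5]
No RTs fall outside the cutoffs; all 13 retained. Mean = 7710/13 = 593.077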